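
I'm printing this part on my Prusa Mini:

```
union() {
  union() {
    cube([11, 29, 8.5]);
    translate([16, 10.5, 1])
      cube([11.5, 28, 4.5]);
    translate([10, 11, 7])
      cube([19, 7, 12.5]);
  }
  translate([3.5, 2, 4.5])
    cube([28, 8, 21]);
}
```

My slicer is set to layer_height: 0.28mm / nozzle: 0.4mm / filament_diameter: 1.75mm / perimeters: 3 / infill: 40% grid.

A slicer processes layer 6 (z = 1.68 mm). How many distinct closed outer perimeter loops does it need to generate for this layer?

2

At z = 1.68 mm: the cube is present — its section is the full 11×29 rectangle; the 11.5×28 cube at (16, 10.5) contributes its full rectangle; the cube at (10, 11) is not intersected at this z (z outside [7, 19.5]); Merging all regions: the 2 present regions are separate (no shared area or edge), so areas and boundary lengths simply add and each stays a separate island — 2 connected regions; the cube at (3.5, 2) does not reach this height (z outside [4.5, 25.5]); Combining (union): only that combined region is present, so the union is just that shape — 2 connected regions. The result has 2 disconnected regions.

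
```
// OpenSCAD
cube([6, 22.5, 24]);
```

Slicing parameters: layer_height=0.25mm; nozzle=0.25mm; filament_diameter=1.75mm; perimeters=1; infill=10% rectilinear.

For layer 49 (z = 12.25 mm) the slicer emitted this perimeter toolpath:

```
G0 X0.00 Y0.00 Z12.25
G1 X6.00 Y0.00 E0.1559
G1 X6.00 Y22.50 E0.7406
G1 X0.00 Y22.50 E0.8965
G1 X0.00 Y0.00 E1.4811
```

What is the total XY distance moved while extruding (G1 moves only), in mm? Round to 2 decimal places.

57.00 mm

Sum the Euclidean lengths of each G1 segment: total = 57.00 mm.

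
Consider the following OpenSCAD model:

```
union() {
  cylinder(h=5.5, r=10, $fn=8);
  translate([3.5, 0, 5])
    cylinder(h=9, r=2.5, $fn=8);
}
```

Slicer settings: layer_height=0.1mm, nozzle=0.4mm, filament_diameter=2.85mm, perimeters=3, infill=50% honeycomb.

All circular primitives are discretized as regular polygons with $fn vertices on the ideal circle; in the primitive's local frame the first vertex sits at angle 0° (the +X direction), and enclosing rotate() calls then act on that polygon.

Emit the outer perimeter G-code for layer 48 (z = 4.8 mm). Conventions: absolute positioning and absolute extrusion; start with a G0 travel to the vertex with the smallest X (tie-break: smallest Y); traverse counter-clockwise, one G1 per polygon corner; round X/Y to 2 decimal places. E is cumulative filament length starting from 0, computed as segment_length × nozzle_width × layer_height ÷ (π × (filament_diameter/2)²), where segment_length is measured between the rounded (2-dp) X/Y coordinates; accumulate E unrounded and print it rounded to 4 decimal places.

G0 X-10.00 Y0.00 Z4.80
G1 X-7.07 Y-7.07 E0.0480
G1 X0.00 Y-10.00 E0.0960
G1 X7.07 Y-7.07 E0.1440
G1 X10.00 Y0.00 E0.1919
G1 X7.07 Y7.07 E0.2399
G1 X0.00 Y10.00 E0.2879
G1 X-7.07 Y7.07 E0.3359
G1 X-10.00 Y0.00 E0.3839

At z = 4.8 mm: the cylinder: section is a regular 8-gon, circumradius r=10; the cylinder at (3.5, 0) is not intersected at this z (z outside [5, 14]); Combining (union): only the r=10 cylinder is present, so the union is just that shape — 1 connected region. The outline is a single polygon with 8 vertices. Extrusion per mm of travel: 0.4 × 0.1 / (π × 1.425²) = 0.006270. Accumulating E over each segment gives final E = 0.3839.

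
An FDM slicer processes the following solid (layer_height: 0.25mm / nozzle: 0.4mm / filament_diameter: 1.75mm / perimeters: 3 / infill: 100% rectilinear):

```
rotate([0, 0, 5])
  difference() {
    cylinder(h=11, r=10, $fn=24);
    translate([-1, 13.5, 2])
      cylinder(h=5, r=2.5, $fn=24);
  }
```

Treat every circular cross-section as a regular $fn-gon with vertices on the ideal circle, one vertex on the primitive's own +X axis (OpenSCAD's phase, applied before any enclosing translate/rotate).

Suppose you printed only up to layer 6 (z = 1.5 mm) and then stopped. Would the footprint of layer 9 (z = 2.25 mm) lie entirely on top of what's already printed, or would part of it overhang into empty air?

entirely on top

Compare the two slices. At z = 1.5: the r=10 cylinder contributes a regular 24-gon of circumradius 10 (area = (24/2)·10.000²·sin(360°/24) = 310.58 mm²); the cylinder at (-1, 13.5) is absent (z outside [2, 7]); Subtracting the remaining from the first: none of the subtracted shapes is present at this height, so the r=10 cylinder is unchanged — area = 310.58 mm²; (whole slice rotated 5° about Z — lengths, areas and connectivity unchanged). At z = 2.25: the cylinder: section is a regular 24-gon, circumradius r=10 (area = (24/2)·10.000²·sin(360°/24) = 310.58 mm²); the cylinder at (-1, 13.5): section is a regular 24-gon, circumradius r=2.5 (area = (24/2)·2.500²·sin(360°/24) = 19.41 mm²); Taking the first minus the rest: starting from the r=10 cylinder (310.58 mm²), the r=2.5 cylinder at (-1, 13.5) misses the remaining region (no effect) — area = 310.58 mm²; (whole slice rotated 5° about Z — lengths, areas and connectivity unchanged). Checking containment: the cross-section at z = 2.25 is a subset of the cross-section at z = 1.5.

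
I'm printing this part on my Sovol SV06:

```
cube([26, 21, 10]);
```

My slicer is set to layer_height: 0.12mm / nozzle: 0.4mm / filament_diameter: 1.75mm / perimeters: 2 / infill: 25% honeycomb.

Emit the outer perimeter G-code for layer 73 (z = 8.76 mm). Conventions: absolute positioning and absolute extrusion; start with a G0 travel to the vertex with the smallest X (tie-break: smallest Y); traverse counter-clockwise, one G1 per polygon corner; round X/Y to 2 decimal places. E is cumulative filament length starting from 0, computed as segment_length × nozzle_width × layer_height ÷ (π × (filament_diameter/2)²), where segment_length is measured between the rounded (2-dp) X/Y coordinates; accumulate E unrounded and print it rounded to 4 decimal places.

G0 X0.00 Y0.00 Z8.76
G1 X26.00 Y0.00 E0.5189
G1 X26.00 Y21.00 E0.9379
G1 X0.00 Y21.00 E1.4568
G1 X0.00 Y0.00 E1.8759

At z = 8.76 mm: the 26×21 cube contributes its full rectangle. The outline is a single polygon with 4 vertices. Extrusion per mm of travel: 0.4 × 0.12 / (π × 0.875²) = 0.019956. Accumulating E over each segment gives final E = 1.8759.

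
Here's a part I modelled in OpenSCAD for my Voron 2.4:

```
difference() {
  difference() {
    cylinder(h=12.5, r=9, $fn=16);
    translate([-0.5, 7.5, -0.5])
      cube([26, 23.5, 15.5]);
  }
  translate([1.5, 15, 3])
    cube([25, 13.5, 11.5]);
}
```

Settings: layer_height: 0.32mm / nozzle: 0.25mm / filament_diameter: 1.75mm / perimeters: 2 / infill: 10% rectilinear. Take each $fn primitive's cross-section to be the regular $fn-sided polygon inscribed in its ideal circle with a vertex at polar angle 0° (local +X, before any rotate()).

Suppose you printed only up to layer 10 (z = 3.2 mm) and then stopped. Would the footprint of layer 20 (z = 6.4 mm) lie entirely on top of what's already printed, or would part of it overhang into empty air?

Compare the two slices. At z = 3.2: the r=9 cylinder contributes a regular 16-gon of circumradius 9 (area = (16/2)·9.000²·sin(360°/16) = 247.98 mm²); the 26×23.5 cube at (-0.5, 7.5) contributes its full rectangle (area 611.00 mm²); Subtracting the remaining from the first: starting from the r=9 cylinder (247.98 mm²), the 26×23.5 cube at (-0.5, 7.5) partially overlaps it — only the 5.21 mm² overlap (of its 611.00 mm²) is removed, clipping the outline — area = 242.77 mm²; the cube at (1.5, 15) (footprint 25×13.5) is included at this height (area 337.50 mm²); After the difference (first − rest): starting from the result so far (242.77 mm²), the 25×13.5 cube at (1.5, 15) misses the remaining region (no effect) — area = 242.77 mm². At z = 6.4: the cylinder: section is a regular 16-gon, circumradius r=9 (area = (16/2)·9.000²·sin(360°/16) = 247.98 mm²); the cube at (-0.5, 7.5) is present — its section is the full 26×23.5 rectangle (area 611.00 mm²); Subtracting the remaining from the first: starting from the r=9 cylinder (247.98 mm²), the 26×23.5 cube at (-0.5, 7.5) partially overlaps it — only the 5.21 mm² overlap (of its 611.00 mm²) is removed, clipping the outline — area = 242.77 mm²; the cube at (1.5, 15) is present — its section is the full 25×13.5 rectangle (area 337.50 mm²); After the difference (first − rest): starting from that combined region (242.77 mm²), the 25×13.5 cube at (1.5, 15) misses the remaining region (no effect) — area = 242.77 mm². Checking containment: the cross-section at z = 6.4 is a subset of the cross-section at z = 3.2.

entirely on top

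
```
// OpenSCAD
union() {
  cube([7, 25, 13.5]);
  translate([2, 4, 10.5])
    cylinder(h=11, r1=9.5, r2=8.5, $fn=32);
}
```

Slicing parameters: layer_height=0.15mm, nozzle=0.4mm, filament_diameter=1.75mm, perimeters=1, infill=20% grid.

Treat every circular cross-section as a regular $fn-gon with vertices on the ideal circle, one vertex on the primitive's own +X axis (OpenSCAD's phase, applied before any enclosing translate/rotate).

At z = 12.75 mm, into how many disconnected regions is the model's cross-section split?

1

At z = 12.75 mm: the 7×25 cube contributes its full rectangle; the cone at (2, 4) (r1=9.5→r2=8.5) has section circumradius 9.295 here — a regular 32-gon; Taking the union: the regions partially overlap (shared area 90.36 mm²), so overlapping operands fuse into one piece — 1 connected region. The result has 1 disconnected region.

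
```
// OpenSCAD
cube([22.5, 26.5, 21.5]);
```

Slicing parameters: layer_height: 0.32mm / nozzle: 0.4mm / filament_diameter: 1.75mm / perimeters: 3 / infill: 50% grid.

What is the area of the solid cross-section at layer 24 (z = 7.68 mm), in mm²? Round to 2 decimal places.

596.25 mm²

At z = 7.68 mm: the 22.5×26.5 cube contributes its full rectangle (area 596.25 mm²). Overall, the cross-section is a single solid region. Net area = 596.25 mm².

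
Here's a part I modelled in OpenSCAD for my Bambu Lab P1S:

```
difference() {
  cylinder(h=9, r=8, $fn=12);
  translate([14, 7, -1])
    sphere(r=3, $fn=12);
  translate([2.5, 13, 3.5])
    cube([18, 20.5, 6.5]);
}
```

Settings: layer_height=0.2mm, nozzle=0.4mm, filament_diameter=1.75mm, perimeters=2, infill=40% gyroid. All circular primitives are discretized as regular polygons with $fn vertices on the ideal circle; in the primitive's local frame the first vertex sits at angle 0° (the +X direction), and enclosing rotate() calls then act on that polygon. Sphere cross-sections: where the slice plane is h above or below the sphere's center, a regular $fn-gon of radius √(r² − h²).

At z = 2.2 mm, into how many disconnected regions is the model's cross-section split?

At z = 2.2 mm: the r=8 cylinder gives a regular 12-gon of circumradius 8 (constant along its height); the sphere at (14, 7) does not reach this height (|z−center|=3.200 > r=3); the cube at (2.5, 13) does not reach this height (z outside [3.5, 10]); Subtracting the remaining from the first: none of the subtracted shapes is present at this height, so the r=8 cylinder is unchanged — 1 connected region. The result has 1 disconnected region.

1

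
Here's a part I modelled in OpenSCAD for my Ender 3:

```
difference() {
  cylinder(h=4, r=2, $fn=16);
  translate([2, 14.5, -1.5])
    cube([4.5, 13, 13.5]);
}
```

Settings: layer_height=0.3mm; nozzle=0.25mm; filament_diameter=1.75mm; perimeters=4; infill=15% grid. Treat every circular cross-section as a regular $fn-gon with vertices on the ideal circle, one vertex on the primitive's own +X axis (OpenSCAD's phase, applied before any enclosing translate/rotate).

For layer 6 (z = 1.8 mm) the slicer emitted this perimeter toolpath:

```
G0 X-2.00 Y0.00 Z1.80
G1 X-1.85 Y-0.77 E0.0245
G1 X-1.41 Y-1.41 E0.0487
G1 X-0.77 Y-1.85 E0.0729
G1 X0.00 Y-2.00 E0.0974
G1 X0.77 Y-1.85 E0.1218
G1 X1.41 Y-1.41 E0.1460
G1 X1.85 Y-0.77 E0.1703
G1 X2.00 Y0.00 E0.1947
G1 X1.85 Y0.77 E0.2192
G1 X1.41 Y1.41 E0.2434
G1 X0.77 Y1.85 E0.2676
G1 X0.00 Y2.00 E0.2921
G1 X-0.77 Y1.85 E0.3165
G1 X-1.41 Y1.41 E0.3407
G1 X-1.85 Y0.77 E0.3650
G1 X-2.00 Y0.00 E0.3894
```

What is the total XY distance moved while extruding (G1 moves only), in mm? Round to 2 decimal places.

12.49 mm

Sum the Euclidean lengths of each G1 segment: total = 12.49 mm.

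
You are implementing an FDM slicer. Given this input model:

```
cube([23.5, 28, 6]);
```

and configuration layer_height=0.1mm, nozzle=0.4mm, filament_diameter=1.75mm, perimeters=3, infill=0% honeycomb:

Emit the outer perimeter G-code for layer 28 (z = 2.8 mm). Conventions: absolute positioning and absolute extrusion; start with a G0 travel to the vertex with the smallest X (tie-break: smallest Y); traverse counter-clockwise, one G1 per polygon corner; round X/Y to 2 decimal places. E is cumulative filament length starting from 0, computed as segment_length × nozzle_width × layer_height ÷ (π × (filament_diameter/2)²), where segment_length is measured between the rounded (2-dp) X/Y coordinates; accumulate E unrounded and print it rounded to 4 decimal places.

At z = 2.8 mm: the cube is present — its section is the full 23.5×28 rectangle. The outline is a single polygon with 4 vertices. Extrusion per mm of travel: 0.4 × 0.1 / (π × 0.875²) = 0.016630. Accumulating E over each segment gives final E = 1.7129.

G0 X0.00 Y0.00 Z2.80
G1 X23.50 Y0.00 E0.3908
G1 X23.50 Y28.00 E0.8564
G1 X0.00 Y28.00 E1.2473
G1 X0.00 Y0.00 E1.7129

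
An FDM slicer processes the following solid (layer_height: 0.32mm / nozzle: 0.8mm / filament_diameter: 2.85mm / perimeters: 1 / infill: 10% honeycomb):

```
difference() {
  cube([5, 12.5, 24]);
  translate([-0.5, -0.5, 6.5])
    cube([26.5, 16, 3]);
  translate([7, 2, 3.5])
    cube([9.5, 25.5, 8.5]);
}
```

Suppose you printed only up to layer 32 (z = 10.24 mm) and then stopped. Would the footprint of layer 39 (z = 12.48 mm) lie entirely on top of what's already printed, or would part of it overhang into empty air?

entirely on top

Compare the two slices. At z = 10.24: the cube is present — its section is the full 5×12.5 rectangle (area 62.50 mm²); the cube at (-0.5, -0.5) is not intersected at this z (z outside [6.5, 9.5]); the cube at (7, 2) (footprint 9.5×25.5) is included at this height (area 242.25 mm²); Subtracting the remaining from the first: starting from the 5×12.5 cube (62.50 mm²), the 9.5×25.5 cube at (7, 2) misses the remaining region (no effect) — area = 62.50 mm². At z = 12.48: the cube (footprint 5×12.5) is included at this height (area 62.50 mm²); the cube at (-0.5, -0.5) is not intersected at this z (z outside [6.5, 9.5]); the cube at (7, 2) is absent (z outside [3.5, 12]); Subtracting the remaining from the first: none of the subtracted shapes is present at this height, so the 5×12.5 cube is unchanged — area = 62.50 mm². Checking containment: the cross-section at z = 12.48 is a subset of the cross-section at z = 10.24.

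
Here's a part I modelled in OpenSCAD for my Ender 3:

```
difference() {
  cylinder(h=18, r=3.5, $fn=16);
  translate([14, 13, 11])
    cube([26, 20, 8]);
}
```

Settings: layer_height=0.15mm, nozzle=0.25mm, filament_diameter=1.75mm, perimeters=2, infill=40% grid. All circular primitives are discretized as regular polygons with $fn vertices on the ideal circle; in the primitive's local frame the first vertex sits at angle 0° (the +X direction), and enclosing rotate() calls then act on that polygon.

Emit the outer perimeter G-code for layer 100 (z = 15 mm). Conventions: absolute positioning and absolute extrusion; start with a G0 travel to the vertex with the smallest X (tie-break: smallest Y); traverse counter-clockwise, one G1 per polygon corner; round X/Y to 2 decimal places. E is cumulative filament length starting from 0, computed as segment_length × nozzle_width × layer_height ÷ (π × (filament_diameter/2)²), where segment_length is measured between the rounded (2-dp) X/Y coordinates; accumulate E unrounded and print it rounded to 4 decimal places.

G0 X-3.50 Y0.00 Z15.00
G1 X-3.23 Y-1.34 E0.0213
G1 X-2.47 Y-2.47 E0.0425
G1 X-1.34 Y-3.23 E0.0638
G1 X0.00 Y-3.50 E0.0851
G1 X1.34 Y-3.23 E0.1064
G1 X2.47 Y-2.47 E0.1276
G1 X3.23 Y-1.34 E0.1489
G1 X3.50 Y0.00 E0.1702
G1 X3.23 Y1.34 E0.1915
G1 X2.47 Y2.47 E0.2127
G1 X1.34 Y3.23 E0.2339
G1 X0.00 Y3.50 E0.2553
G1 X-1.34 Y3.23 E0.2766
G1 X-2.47 Y2.47 E0.2978
G1 X-3.23 Y1.34 E0.3190
G1 X-3.50 Y0.00 E0.3403

At z = 15 mm: the r=3.5 cylinder contributes a regular 16-gon of circumradius 3.5; the cube at (14, 13) (footprint 26×20) is included at this height; After the difference (first − rest): starting from the r=3.5 cylinder, the 26×20 cube at (14, 13) misses the remaining region (no effect) — 1 connected region. The outline is a single polygon with 16 vertices. Extrusion per mm of travel: 0.25 × 0.15 / (π × 0.875²) = 0.015591. Accumulating E over each segment gives final E = 0.3403.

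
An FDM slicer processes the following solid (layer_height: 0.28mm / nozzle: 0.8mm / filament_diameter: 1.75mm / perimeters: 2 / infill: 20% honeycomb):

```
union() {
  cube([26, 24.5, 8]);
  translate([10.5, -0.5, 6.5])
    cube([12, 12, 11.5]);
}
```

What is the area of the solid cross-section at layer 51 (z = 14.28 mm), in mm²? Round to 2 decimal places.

144.00 mm²

At z = 14.28 mm: the cube is not intersected at this z (z outside [0, 8]); the cube at (10.5, -0.5) (footprint 12×12) is included at this height (area 144.00 mm²); Taking the union: only the 12×12 cube at (10.5, -0.5) is present, so the union is just that shape — area = 144.00 mm². Overall, the cross-section is a single solid region. Net area = 144.00 mm².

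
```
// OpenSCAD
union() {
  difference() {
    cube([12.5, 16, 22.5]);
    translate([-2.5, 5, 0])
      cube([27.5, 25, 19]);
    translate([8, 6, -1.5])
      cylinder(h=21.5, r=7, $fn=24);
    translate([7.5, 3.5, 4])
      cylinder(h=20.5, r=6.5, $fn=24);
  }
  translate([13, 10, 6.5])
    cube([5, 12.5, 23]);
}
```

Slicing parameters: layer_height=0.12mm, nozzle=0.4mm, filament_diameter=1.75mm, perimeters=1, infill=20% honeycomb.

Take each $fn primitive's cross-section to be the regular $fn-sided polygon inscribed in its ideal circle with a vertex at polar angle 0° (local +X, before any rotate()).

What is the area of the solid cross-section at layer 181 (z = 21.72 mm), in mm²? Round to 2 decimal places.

162.01 mm²

At z = 21.72 mm: the cube (footprint 12.5×16) is included at this height (area 200.00 mm²); the cube at (-2.5, 5) is not intersected at this z (z outside [0, 19]); the cylinder at (8, 6) does not reach this height (z outside [-1.5, 20]); the r=6.5 cylinder at (7.5, 3.5) gives a regular 24-gon of circumradius 6.5 (constant along its height) (area = (24/2)·6.500²·sin(360°/24) = 131.22 mm²); After the difference (first − rest): starting from the 12.5×16 cube (200.00 mm²), the r=6.5 cylinder at (7.5, 3.5) partially overlaps it — only the 100.49 mm² overlap (of its 131.22 mm²) is removed, clipping the outline — area = 99.51 mm²; the 5×12.5 cube at (13, 10) contributes its full rectangle (area 62.50 mm²); Combining (union): the 2 present regions are separate (no shared area or edge), so areas and boundary lengths simply add and each stays a separate island — area = 162.01 mm². Overall, the cross-section has 2 separate islands. Net area = 162.01 mm².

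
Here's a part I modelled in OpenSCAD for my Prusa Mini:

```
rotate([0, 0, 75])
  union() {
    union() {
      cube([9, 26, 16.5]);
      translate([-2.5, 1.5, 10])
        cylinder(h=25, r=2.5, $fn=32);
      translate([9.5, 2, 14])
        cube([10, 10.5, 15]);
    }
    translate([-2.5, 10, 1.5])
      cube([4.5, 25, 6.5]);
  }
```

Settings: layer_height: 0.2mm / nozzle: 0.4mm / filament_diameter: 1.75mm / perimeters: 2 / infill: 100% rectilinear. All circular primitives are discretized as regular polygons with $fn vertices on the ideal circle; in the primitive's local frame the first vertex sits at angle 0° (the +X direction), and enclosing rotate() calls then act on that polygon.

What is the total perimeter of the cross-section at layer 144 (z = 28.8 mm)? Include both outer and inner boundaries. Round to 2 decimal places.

At z = 28.8 mm: the cube is absent (z outside [0, 16.5]); the cylinder at (-2.5, 1.5): section is a regular 32-gon, circumradius r=2.5 (perimeter = 2·32·2.500·sin(180°/32) = 15.68 mm); the 10×10.5 cube at (9.5, 2) contributes its full rectangle (perimeter 41.00 mm); Taking the union: the 2 present regions are separate (no shared area or edge), so areas and boundary lengths simply add and each stays a separate island — boundary = 56.68 mm; the cube at (-2.5, 10) does not reach this height (z outside [1.5, 8]); Taking the union: only that combined region is present, so the union is just that shape — boundary = 56.68 mm; (whole slice rotated 75° about Z — lengths, areas and connectivity unchanged). Overall, the cross-section has 2 separate islands. Total boundary length (outer) = 56.68 mm.

56.68 mm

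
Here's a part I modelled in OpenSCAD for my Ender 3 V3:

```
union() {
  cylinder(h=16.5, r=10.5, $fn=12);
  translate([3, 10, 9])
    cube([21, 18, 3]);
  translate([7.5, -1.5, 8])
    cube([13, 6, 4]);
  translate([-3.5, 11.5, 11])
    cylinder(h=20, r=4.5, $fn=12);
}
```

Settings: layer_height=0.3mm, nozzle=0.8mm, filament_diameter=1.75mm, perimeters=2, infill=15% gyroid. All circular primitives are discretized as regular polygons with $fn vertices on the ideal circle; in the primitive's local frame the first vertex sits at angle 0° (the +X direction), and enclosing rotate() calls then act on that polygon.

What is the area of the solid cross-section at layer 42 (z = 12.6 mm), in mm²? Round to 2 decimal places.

At z = 12.6 mm: the r=10.5 cylinder gives a regular 12-gon of circumradius 10.5 (constant along its height) (area = (12/2)·10.500²·sin(360°/12) = 330.75 mm²); the cube at (3, 10) is absent (z outside [9, 12]); the cube at (7.5, -1.5) does not reach this height (z outside [8, 12]); the cylinder at (-3.5, 11.5): section is a regular 12-gon, circumradius r=4.5 (area = (12/2)·4.500²·sin(360°/12) = 60.75 mm²); Merging all regions: the regions partially overlap — summed areas 391.50 mm² minus the doubly-counted overlap 13.68 mm² gives 377.82 mm² — area = 377.82 mm². Overall, the cross-section is a single solid region. Net area = 377.82 mm².

377.82 mm²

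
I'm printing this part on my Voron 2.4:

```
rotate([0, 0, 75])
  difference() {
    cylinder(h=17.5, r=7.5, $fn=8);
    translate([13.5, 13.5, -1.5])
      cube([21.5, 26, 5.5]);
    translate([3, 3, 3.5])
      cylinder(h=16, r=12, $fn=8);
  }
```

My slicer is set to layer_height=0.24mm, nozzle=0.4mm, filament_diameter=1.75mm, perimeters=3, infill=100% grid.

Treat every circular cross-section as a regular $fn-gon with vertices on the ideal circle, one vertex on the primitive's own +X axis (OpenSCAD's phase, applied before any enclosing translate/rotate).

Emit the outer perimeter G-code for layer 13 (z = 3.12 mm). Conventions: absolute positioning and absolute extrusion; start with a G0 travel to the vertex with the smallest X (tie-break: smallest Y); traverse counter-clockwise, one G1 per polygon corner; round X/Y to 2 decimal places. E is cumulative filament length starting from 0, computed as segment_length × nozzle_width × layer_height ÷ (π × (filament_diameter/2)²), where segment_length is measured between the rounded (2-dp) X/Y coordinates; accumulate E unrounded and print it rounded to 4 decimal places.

G0 X-7.24 Y1.94 Z3.12
G1 X-6.50 Y-3.75 E0.2290
G1 X-1.94 Y-7.24 E0.4582
G1 X3.75 Y-6.50 E0.6872
G1 X7.24 Y-1.94 E0.9164
G1 X6.50 Y3.75 E1.1454
G1 X1.94 Y7.24 E1.3746
G1 X-3.75 Y6.50 E1.6036
G1 X-7.24 Y1.94 E1.8328

At z = 3.12 mm: the r=7.5 cylinder gives a regular 8-gon of circumradius 7.5 (constant along its height); the 21.5×26 cube at (13.5, 13.5) contributes its full rectangle; the cylinder at (3, 3) is not intersected at this z (z outside [3.5, 19.5]); Subtracting the remaining from the first: starting from the r=7.5 cylinder, the 21.5×26 cube at (13.5, 13.5) misses the remaining region (no effect) — 1 connected region; (rotated 75° about Z; rotation is an isometry so areas/perimeters/island counts are preserved). The outline is a single polygon with 8 vertices. Extrusion per mm of travel: 0.4 × 0.24 / (π × 0.875²) = 0.039912. Accumulating E over each segment gives final E = 1.8328.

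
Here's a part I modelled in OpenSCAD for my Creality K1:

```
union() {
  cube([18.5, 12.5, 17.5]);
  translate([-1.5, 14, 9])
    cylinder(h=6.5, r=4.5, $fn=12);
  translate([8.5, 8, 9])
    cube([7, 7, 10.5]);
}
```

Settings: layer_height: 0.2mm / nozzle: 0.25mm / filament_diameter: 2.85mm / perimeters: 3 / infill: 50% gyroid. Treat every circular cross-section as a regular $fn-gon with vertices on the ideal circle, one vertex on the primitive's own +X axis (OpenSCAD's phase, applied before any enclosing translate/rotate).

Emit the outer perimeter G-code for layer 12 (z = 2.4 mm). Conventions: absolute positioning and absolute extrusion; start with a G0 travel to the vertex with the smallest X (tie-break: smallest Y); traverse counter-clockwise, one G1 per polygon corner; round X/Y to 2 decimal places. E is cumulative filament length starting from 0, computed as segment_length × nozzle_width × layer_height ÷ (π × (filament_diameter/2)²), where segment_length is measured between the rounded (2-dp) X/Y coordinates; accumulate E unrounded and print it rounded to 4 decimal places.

At z = 2.4 mm: the cube (footprint 18.5×12.5) is included at this height; the cylinder at (-1.5, 14) is absent (z outside [9, 15.5]); the cube at (8.5, 8) is not intersected at this z (z outside [9, 19.5]); Taking the union: only the 18.5×12.5 cube is present, so the union is just that shape — 1 connected region. The outline is a single polygon with 4 vertices. Extrusion per mm of travel: 0.25 × 0.2 / (π × 1.425²) = 0.007838. Accumulating E over each segment gives final E = 0.4859.

G0 X0.00 Y0.00 Z2.40
G1 X18.50 Y0.00 E0.1450
G1 X18.50 Y12.50 E0.2430
G1 X0.00 Y12.50 E0.3880
G1 X0.00 Y0.00 E0.4859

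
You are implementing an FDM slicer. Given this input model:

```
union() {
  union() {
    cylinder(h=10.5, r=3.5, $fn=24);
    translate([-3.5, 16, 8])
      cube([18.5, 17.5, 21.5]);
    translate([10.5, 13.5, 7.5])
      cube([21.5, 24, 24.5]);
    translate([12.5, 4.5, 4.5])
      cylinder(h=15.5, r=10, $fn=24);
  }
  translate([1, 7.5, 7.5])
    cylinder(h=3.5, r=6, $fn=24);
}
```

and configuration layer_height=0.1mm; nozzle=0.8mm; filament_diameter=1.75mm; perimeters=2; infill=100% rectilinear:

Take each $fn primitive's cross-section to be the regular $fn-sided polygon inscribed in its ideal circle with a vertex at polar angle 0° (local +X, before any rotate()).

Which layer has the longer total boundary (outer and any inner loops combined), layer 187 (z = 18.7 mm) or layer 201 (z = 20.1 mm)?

layer 187 (z = 18.7 mm)

Layer 187 (z = 18.7): the cylinder does not reach this height (z outside [0, 10.5]); the 18.5×17.5 cube at (-3.5, 16) contributes its full rectangle (perimeter 72.00 mm); the cube at (10.5, 13.5) is present — its section is the full 21.5×24 rectangle (perimeter 91.00 mm); the r=10 cylinder at (12.5, 4.5) contributes a regular 24-gon of circumradius 10 (perimeter = 2·24·10.000·sin(180°/24) = 62.65 mm); Taking the union: the regions partially overlap (shared area 83.16 mm²), so the edge portions inside another operand are dropped and the merged outline is re-measured after clipping — boundary = 168.39 mm; the cylinder at (1, 7.5) is not intersected at this z (z outside [7.5, 11]); Combining (union): only the result so far is present, so the union is just that shape — boundary = 168.39 mm. So its perimeter = 168.39 mm. Layer 201 (z = 20.1): the cylinder is not intersected at this z (z outside [0, 10.5]); the 18.5×17.5 cube at (-3.5, 16) contributes its full rectangle (perimeter 72.00 mm); the cube at (10.5, 13.5) is present — its section is the full 21.5×24 rectangle (perimeter 91.00 mm); the cylinder at (12.5, 4.5) does not reach this height (z outside [4.5, 20]); Combining (union): the regions partially overlap (shared area 78.75 mm²), so the edge portions inside another operand are dropped and the merged outline is re-measured after clipping — boundary = 119.00 mm; the cylinder at (1, 7.5) does not reach this height (z outside [7.5, 11]); Merging all regions: only that combined region is present, so the union is just that shape — boundary = 119.00 mm. So its perimeter = 119.00 mm. Layer 187 is larger (168.39 vs 119.00 mm).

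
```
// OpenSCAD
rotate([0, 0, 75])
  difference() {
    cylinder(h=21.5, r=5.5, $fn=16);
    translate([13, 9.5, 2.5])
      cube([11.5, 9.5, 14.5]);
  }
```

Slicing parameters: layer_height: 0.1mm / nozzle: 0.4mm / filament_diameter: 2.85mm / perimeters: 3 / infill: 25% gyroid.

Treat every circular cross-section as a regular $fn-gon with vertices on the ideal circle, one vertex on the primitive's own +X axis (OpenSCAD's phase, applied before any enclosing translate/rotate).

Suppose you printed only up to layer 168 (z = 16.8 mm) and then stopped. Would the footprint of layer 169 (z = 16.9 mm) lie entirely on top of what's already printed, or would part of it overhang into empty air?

entirely on top

Compare the two slices. At z = 16.8: the cylinder: section is a regular 16-gon, circumradius r=5.5 (area = (16/2)·5.500²·sin(360°/16) = 92.61 mm²); the cube at (13, 9.5) is present — its section is the full 11.5×9.5 rectangle (area 109.25 mm²); Subtracting the remaining from the first: starting from the r=5.5 cylinder (92.61 mm²), the 11.5×9.5 cube at (13, 9.5) misses the remaining region (no effect) — area = 92.61 mm²; (whole slice rotated 75° about Z — lengths, areas and connectivity unchanged). At z = 16.9: the r=5.5 cylinder gives a regular 16-gon of circumradius 5.5 (constant along its height) (area = (16/2)·5.500²·sin(360°/16) = 92.61 mm²); the cube at (13, 9.5) (footprint 11.5×9.5) is included at this height (area 109.25 mm²); Subtracting the remaining from the first: starting from the r=5.5 cylinder (92.61 mm²), the 11.5×9.5 cube at (13, 9.5) misses the remaining region (no effect) — area = 92.61 mm²; (rotated 75° about Z; rotation is an isometry so areas/perimeters/island counts are preserved). Checking containment: the cross-section at z = 16.9 is a subset of the cross-section at z = 16.8.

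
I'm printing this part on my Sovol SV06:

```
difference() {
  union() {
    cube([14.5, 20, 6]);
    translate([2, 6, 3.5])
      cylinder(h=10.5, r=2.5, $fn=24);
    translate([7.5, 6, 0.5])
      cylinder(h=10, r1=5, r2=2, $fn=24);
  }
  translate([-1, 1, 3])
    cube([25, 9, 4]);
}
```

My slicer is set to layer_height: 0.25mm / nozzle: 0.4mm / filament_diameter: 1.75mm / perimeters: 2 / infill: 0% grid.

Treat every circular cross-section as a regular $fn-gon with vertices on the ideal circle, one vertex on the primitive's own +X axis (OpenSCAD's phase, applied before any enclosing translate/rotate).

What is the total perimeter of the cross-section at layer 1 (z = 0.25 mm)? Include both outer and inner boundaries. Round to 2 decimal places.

At z = 0.25 mm: the 14.5×20 cube contributes its full rectangle (perimeter 69.00 mm); the cylinder at (2, 6) does not reach this height (z outside [3.5, 14]); the cone at (7.5, 6) is not intersected at this z (z outside [0.5, 10.5]); Combining (union): only the 14.5×20 cube is present, so the union is just that shape — boundary = 69.00 mm; the cube at (-1, 1) does not reach this height (z outside [3, 7]); Subtracting the remaining from the first: none of the subtracted shapes is present at this height, so that combined region is unchanged — boundary = 69.00 mm. Overall, the cross-section is a single solid region. Total boundary length (outer) = 69.00 mm.

69.00 mm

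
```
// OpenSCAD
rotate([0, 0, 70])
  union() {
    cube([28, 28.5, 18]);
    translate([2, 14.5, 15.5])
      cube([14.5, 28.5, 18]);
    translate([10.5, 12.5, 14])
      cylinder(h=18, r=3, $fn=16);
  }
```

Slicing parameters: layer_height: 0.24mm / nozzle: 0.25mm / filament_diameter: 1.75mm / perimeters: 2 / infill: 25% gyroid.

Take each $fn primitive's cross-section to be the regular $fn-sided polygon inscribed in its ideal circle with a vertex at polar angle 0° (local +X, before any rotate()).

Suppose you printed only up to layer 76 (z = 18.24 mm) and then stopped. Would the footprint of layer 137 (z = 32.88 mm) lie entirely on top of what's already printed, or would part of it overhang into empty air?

entirely on top

Compare the two slices. At z = 18.24: the cube is absent (z outside [0, 18]); the 14.5×28.5 cube at (2, 14.5) contributes its full rectangle (area 413.25 mm²); the r=3 cylinder at (10.5, 12.5) gives a regular 16-gon of circumradius 3 (constant along its height) (area = (16/2)·3.000²·sin(360°/16) = 27.55 mm²); Taking the union: the regions partially overlap — summed areas 440.80 mm² minus the doubly-counted overlap 2.91 mm² gives 437.89 mm² — area = 437.89 mm²; (rotated 70° about Z; rotation is an isometry so areas/perimeters/island counts are preserved). At z = 32.88: the cube is not intersected at this z (z outside [0, 18]); the cube at (2, 14.5) (footprint 14.5×28.5) is included at this height (area 413.25 mm²); the cylinder at (10.5, 12.5) is not intersected at this z (z outside [14, 32]); Taking the union: only the 14.5×28.5 cube at (2, 14.5) is present, so the union is just that shape — area = 413.25 mm²; (rotated 70° about Z; rotation is an isometry so areas/perimeters/island counts are preserved). Checking containment: the cross-section at z = 32.88 is a subset of the cross-section at z = 18.24.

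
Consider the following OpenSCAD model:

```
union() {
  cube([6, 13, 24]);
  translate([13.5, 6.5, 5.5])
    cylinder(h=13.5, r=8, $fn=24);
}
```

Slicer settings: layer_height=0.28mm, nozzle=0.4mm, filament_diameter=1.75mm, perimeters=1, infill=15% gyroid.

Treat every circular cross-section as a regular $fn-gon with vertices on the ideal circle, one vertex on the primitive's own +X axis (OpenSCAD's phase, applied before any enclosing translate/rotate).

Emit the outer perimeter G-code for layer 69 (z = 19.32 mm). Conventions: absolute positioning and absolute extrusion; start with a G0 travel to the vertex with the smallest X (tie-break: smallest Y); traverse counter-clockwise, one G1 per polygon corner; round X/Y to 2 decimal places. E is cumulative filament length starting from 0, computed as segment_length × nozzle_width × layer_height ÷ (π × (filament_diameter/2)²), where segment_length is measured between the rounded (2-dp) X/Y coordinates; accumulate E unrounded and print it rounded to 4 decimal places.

At z = 19.32 mm: the 6×13 cube contributes its full rectangle; the cylinder at (13.5, 6.5) is not intersected at this z (z outside [5.5, 19]); Taking the union: only the 6×13 cube is present, so the union is just that shape — 1 connected region. The outline is a single polygon with 4 vertices. Extrusion per mm of travel: 0.4 × 0.28 / (π × 0.875²) = 0.046564. Accumulating E over each segment gives final E = 1.7694.

G0 X0.00 Y0.00 Z19.32
G1 X6.00 Y0.00 E0.2794
G1 X6.00 Y13.00 E0.8847
G1 X0.00 Y13.00 E1.1641
G1 X0.00 Y0.00 E1.7694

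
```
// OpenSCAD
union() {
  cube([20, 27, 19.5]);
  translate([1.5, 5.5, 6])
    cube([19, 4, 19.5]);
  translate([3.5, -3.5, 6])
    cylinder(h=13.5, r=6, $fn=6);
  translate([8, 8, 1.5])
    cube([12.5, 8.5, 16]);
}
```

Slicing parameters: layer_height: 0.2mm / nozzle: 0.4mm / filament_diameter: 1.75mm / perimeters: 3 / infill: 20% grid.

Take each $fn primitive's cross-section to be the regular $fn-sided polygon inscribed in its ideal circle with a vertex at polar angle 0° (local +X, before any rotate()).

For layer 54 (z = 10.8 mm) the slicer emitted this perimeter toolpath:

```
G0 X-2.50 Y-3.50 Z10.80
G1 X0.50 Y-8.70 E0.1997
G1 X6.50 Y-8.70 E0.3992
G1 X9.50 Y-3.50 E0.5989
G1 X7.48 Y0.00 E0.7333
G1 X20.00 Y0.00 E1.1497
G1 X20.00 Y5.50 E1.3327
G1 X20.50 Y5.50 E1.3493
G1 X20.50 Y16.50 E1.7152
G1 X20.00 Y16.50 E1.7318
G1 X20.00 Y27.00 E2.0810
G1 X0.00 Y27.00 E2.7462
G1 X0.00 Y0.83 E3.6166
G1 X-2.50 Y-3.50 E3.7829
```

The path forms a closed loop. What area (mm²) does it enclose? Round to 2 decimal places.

Apply the shoelace formula to the sequence of (X, Y) vertices; enclosed area = 627.43 mm².

627.43 mm²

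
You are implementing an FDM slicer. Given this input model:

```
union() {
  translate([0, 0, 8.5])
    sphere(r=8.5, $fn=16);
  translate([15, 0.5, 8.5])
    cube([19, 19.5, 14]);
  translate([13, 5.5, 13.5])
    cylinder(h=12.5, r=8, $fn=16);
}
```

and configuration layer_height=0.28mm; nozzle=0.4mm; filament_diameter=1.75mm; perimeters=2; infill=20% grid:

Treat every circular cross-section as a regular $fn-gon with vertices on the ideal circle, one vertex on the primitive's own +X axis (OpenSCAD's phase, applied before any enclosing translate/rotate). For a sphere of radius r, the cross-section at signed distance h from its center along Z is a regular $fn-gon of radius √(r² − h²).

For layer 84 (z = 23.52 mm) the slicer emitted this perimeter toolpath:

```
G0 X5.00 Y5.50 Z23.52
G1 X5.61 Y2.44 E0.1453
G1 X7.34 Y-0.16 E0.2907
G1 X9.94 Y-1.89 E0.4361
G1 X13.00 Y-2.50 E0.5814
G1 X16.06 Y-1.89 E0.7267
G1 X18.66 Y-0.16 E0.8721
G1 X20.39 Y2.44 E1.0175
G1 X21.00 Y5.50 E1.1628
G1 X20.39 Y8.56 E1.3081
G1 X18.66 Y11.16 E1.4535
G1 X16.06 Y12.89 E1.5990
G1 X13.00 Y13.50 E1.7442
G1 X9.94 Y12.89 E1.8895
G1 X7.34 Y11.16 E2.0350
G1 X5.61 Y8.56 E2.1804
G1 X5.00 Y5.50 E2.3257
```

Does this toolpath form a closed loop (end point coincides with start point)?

yes

Start point (G0): (5.00, 5.50). End point (last G1): the path returns to the start — closed.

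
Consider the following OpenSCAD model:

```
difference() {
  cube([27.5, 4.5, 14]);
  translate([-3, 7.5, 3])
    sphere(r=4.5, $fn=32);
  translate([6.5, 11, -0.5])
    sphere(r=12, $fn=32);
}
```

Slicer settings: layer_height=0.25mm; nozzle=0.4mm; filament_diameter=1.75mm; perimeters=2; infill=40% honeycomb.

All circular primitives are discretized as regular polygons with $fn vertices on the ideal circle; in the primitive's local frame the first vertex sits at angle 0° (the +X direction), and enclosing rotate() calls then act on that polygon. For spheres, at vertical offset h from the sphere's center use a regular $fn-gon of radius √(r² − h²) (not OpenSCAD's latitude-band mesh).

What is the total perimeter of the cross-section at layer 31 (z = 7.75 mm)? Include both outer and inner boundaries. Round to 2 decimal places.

65.10 mm

At z = 7.75 mm: the cube (footprint 27.5×4.5) is included at this height (perimeter 64.00 mm); the sphere at (-3, 7.5) is absent (|z−center|=4.750 > r=4.5); the r=12 sphere at (6.5, 11) slices to a regular 32-gon of circumradius 8.714 (√(r²−h²) with h=8.25 from center) (perimeter = 2·32·8.714·sin(180°/32) = 54.67 mm); Subtracting the remaining from the first: starting from the 27.5×4.5 cube, the r=12 sphere at (6.5, 11) partially overlaps it — only the 17.26 mm² overlap (of its 237.03 mm²) is removed, clipping the outline — boundary = 65.10 mm. Overall, the cross-section is a single solid region. Total boundary length (outer) = 65.10 mm.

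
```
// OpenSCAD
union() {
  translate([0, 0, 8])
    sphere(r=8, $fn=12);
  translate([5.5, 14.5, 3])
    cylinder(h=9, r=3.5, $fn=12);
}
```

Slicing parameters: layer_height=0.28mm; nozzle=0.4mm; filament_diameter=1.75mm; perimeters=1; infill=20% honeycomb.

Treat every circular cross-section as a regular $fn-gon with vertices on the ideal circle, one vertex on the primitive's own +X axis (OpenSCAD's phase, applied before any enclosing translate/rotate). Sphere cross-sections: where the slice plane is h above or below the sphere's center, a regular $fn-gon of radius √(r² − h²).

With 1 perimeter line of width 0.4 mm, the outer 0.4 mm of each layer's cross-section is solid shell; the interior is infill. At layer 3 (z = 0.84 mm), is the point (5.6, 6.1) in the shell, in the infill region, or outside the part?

outside

At z = 0.84 mm: the r=8 sphere contributes a regular 12-gon of circumradius √(8²−7.16²) = 3.569; the cylinder at (5.5, 14.5) does not reach this height (z outside [3, 12]); Merging all regions: only the r=8 sphere is present, so the union is just that shape — 1 connected region. Overall, the cross-section is a single solid region. The nearest boundary edge runs (3.09, 1.78)→(1.78, 3.09); distance from the point to it = 4.83 mm. The point is not inside any of the regions above, so it lies outside the cross-section (4.83 mm from the nearest boundary).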